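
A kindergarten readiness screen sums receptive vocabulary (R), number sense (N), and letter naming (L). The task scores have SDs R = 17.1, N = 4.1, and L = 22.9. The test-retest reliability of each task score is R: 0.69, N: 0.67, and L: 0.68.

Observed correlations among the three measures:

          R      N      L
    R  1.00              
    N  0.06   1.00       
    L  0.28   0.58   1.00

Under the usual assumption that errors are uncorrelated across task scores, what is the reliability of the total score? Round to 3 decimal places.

0.774

Var(R+N+L) = 17.1² + 4.1² + 22.9² + 2·[17.1·4.1·0.06 + 17.1·22.9·0.28 + 4.1·22.9·0.58] = 833.63 + 336.616 = 1170.25.
Because errors are independent across components, Cov(Tᵢ,Tⱼ) = Cov(Xᵢ,Xⱼ); the off-diagonal part of the true-score variance is the same as above.
True-score variance = [17.1²·0.69 + 4.1²·0.67 + 22.9²·0.68] + 336.616 = 569.624 + 336.616 = 906.24.
Reliability = 906.24 / 1170.25 = 0.774.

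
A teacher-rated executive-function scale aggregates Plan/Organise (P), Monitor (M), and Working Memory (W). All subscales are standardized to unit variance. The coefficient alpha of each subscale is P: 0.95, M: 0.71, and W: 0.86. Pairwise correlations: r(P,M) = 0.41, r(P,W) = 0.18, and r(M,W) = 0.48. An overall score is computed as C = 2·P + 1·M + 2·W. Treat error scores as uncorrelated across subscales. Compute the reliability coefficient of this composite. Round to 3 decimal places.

Var(C) = 2² + 1 + 2² + 2·[2·0.41 + 4·0.18 + 2·0.48] = 9 + 5 = 14.
Under uncorrelated errors the observed covariances equal the true-score covariances, so only the own-variance terms attenuate.
True-score variance = [2²·0.95 + 0.71 + 2²·0.86] + 5 = 7.95 + 5 = 12.95.
Reliability = 12.95 / 14 = 0.925.

0.925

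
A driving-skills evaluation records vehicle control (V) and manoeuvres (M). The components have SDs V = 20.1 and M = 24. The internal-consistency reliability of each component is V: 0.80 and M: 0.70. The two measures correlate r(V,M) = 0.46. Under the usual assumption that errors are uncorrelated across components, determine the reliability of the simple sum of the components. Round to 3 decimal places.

Var(V+M) = 20.1² + 24² + 2·[20.1·24·0.46] = 980.01 + 443.808 = 1423.82.
With uncorrelated errors the cross-covariances are all true-score covariance, so they carry over unchanged; only the diagonal terms shrink to ρᵢσᵢ².
True-score variance = [20.1²·0.80 + 24²·0.70] + 443.808 = 726.408 + 443.808 = 1170.22.
Reliability = 1170.22 / 1423.82 = 0.822.

0.822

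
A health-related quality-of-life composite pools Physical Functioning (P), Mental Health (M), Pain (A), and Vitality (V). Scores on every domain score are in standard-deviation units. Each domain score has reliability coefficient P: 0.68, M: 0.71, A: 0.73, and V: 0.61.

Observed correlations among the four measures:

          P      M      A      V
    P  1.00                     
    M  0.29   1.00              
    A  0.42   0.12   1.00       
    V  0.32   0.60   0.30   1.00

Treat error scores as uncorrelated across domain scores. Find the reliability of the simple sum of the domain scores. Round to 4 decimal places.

Var(P+M+A+V) = 4 + 2·[0.29 + 0.42 + 0.32 + 0.12 + 0.60 + 0.30] = 4 + 4.1 = 8.1.
Under uncorrelated errors the observed covariances equal the true-score covariances, so only the own-variance terms attenuate.
True-score variance = [0.68 + 0.71 + 0.73 + 0.61] + 4.1 = 2.73 + 4.1 = 6.83.
Reliability = 6.83 / 8.1 = 0.8432.

0.8432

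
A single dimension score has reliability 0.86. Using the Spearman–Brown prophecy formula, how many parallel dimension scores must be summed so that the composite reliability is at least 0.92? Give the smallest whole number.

2

k ≥ ρ*(1−ρ₁)/(ρ₁(1−ρ*)) = 0.92·0.14 / (0.86·0.08) = 1.872.
Smallest integer k = 2.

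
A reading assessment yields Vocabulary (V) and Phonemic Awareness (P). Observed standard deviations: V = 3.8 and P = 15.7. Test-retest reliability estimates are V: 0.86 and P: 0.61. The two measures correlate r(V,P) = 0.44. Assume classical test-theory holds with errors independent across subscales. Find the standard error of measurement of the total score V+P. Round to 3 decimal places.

9.907

Var(total) = 260.93 + 52.5008 = 313.431.
True-score variance = 162.777 + 52.5008 = 215.278, so reliability = 0.6868.
Error variance = 313.431 − 215.278 = 98.1527; SEM = √98.1527 = 9.907.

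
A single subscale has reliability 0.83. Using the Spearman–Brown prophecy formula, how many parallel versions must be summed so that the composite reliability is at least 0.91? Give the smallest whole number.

k ≥ ρ*(1−ρ₁)/(ρ₁(1−ρ*)) = 0.91·0.17 / (0.83·0.09) = 2.071.
Smallest integer k = 3.

3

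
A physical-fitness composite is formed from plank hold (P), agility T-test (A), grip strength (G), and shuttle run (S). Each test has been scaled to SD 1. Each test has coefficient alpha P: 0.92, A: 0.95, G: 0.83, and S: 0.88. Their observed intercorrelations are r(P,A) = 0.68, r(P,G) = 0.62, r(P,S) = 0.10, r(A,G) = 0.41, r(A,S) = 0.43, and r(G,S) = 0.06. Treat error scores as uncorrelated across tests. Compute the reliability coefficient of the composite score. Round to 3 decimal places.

Var(P+A+G+S) = 4 + 2·[0.68 + 0.62 + 0.10 + 0.41 + 0.43 + 0.06] = 4 + 4.6 = 8.6.
With uncorrelated errors the cross-covariances are all true-score covariance, so they carry over unchanged; only the diagonal terms shrink to ρᵢσᵢ².
True-score variance = [0.92 + 0.95 + 0.83 + 0.88] + 4.6 = 3.58 + 4.6 = 8.18.
Reliability = 8.18 / 8.6 = 0.951.

0.951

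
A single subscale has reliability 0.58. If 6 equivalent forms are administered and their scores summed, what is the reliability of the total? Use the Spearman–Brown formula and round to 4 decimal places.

ρ_k = kρ / (1 + (k−1)ρ) = 6·0.58 / (1 + 5·0.58) = 3.480 / 3.900 = 0.8923.

0.8923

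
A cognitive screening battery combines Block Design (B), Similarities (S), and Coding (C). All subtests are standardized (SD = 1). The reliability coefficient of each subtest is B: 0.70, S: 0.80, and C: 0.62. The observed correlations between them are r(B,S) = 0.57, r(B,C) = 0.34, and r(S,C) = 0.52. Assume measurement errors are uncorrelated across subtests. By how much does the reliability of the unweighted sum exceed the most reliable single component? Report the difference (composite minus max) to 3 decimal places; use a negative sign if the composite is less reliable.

0.050

Var(sum) = 3 + 2.86 = 5.86; true-score variance = 2.12 + 2.86 = 4.98; composite reliability = 0.8498.
Max component reliability = 0.8000.
Difference = 0.8498 − 0.8000 = 0.050.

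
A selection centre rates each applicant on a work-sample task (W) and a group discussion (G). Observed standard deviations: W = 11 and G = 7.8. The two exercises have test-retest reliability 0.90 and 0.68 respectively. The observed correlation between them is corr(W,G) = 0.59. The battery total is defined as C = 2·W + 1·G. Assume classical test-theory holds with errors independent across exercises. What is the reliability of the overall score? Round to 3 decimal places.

Var(C) = 2²·11² + 7.8² + 2·[2·11·7.8·0.59] = 544.84 + 202.488 = 747.328.
Under uncorrelated errors the observed covariances equal the true-score covariances, so only the own-variance terms attenuate.
True-score variance = [2²·11²·0.90 + 7.8²·0.68] + 202.488 = 476.971 + 202.488 = 679.459.
Reliability = 679.459 / 747.328 = 0.909.

0.909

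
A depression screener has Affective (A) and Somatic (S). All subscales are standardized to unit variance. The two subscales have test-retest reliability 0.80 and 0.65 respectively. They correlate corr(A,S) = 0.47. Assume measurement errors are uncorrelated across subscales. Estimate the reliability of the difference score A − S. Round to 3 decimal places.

0.481

Var(A−S) = 1 + 1 − 2·0.47 = 2 − 0.94 = 1.06.
Because errors are independent across components, Cov(Tᵢ,Tⱼ) = Cov(Xᵢ,Xⱼ); the off-diagonal part of the true-score variance is the same as above.
True-score variance = [0.80 + 0.65] − 0.94 = 1.45 − 0.94 = 0.51.
Reliability = 0.51 / 1.06 = 0.481.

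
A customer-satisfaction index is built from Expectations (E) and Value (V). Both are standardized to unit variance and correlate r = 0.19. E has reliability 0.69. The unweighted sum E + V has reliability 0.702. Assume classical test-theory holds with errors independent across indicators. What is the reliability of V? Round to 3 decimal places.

0.601

Var(E+V) = 2 + 2·0.19 = 2.380.
True-score variance = ρ_E + ρ_V + 2·0.19, so 0.702 = (0.69 + ρ_V + 0.38) / 2.380.
ρ_V = 0.702·2.380 − 0.69 − 0.38 = 0.601.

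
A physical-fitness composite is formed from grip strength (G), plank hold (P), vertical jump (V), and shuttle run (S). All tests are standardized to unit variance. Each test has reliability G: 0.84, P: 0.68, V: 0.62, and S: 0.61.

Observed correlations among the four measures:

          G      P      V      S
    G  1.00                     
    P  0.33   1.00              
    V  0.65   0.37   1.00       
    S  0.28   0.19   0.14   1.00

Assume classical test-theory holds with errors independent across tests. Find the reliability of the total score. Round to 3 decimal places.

Var(G+P+V+S) = 4 + 2·[0.33 + 0.65 + 0.28 + 0.37 + 0.19 + 0.14] = 4 + 3.92 = 7.92.
With uncorrelated errors the cross-covariances are all true-score covariance, so they carry over unchanged; only the diagonal terms shrink to ρᵢσᵢ².
True-score variance = [0.84 + 0.68 + 0.62 + 0.61] + 3.92 = 2.75 + 3.92 = 6.67.
Reliability = 6.67 / 7.92 = 0.842.

0.842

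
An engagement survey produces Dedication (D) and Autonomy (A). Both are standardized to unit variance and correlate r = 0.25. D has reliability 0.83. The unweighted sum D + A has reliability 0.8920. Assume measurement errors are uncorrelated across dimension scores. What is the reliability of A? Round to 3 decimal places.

Var(D+A) = 2 + 2·0.25 = 2.500.
True-score variance = ρ_D + ρ_A + 2·0.25, so 0.8920 = (0.83 + ρ_A + 0.50) / 2.500.
ρ_A = 0.8920·2.500 − 0.83 − 0.50 = 0.900.

0.900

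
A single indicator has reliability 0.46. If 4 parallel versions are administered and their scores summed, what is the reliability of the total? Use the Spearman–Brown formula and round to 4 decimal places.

0.7731

ρ_k = kρ / (1 + (k−1)ρ) = 4·0.46 / (1 + 3·0.46) = 1.840 / 2.380 = 0.7731.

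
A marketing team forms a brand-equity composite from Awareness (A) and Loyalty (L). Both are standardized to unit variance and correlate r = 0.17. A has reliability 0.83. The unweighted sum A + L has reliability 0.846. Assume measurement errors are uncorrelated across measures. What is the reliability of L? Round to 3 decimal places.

Var(A+L) = 2 + 2·0.17 = 2.340.
True-score variance = ρ_A + ρ_L + 2·0.17, so 0.846 = (0.83 + ρ_L + 0.34) / 2.340.
ρ_L = 0.846·2.340 − 0.83 − 0.34 = 0.810.

0.810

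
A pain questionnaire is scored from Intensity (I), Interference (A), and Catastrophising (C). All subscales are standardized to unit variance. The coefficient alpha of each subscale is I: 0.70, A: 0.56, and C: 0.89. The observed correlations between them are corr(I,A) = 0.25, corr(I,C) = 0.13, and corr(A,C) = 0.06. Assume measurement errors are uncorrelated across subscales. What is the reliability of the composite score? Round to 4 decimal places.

Var(I+A+C) = 3 + 2·[0.25 + 0.13 + 0.06] = 3 + 0.88 = 3.88.
Because errors are independent across components, Cov(Tᵢ,Tⱼ) = Cov(Xᵢ,Xⱼ); the off-diagonal part of the true-score variance is the same as above.
True-score variance = [0.70 + 0.56 + 0.89] + 0.88 = 2.15 + 0.88 = 3.03.
Reliability = 3.03 / 3.88 = 0.7809.

0.7809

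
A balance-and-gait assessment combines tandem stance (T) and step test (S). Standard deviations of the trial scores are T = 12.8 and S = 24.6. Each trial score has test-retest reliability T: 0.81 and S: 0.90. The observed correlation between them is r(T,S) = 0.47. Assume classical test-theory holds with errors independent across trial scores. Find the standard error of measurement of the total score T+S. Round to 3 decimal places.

9.573

Var(total) = 769 + 295.987 = 1064.99.
True-score variance = 677.354 + 295.987 = 973.342, so reliability = 0.9139.
Error variance = 1064.99 − 973.342 = 91.6456; SEM = √91.6456 = 9.573.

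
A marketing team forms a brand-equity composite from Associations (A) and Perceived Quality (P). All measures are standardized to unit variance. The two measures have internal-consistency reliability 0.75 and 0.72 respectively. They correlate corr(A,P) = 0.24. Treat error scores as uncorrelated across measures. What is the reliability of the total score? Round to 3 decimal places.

Var(A+P) = 2 + 2·[0.24] = 2 + 0.48 = 2.48.
Because errors are independent across components, Cov(Tᵢ,Tⱼ) = Cov(Xᵢ,Xⱼ); the off-diagonal part of the true-score variance is the same as above.
True-score variance = [0.75 + 0.72] + 0.48 = 1.47 + 0.48 = 1.95.
Reliability = 1.95 / 2.48 = 0.786.

0.786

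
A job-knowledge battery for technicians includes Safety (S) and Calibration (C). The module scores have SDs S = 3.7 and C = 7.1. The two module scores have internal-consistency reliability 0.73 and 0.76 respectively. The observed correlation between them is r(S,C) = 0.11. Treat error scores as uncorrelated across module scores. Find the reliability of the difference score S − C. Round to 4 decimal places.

0.7292

Var(S−C) = 3.7² + 7.1² − 2·3.7·7.1·0.11 = 64.1 − 5.7794 = 58.3206.
With uncorrelated errors the cross-covariances are all true-score covariance, so they carry over unchanged; only the diagonal terms shrink to ρᵢσᵢ².
True-score variance = [3.7²·0.73 + 7.1²·0.76] − 5.7794 = 48.3053 − 5.7794 = 42.5259.
Reliability = 42.5259 / 58.3206 = 0.7292.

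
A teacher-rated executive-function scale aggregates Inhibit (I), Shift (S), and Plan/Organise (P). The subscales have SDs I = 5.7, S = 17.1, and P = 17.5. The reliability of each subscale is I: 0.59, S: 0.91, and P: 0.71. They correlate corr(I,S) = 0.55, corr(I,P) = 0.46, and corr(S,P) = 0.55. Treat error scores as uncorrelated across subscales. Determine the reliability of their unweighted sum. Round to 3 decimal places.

0.889

Var(I+S+P) = 5.7² + 17.1² + 17.5² + 2·[5.7·17.1·0.55 + 5.7·17.5·0.46 + 17.1·17.5·0.55] = 631.15 + 528.162 = 1159.31.
Because errors are independent across components, Cov(Tᵢ,Tⱼ) = Cov(Xᵢ,Xⱼ); the off-diagonal part of the true-score variance is the same as above.
True-score variance = [5.7²·0.59 + 17.1²·0.91 + 17.5²·0.71] + 528.162 = 502.7 + 528.162 = 1030.86.
Reliability = 1030.86 / 1159.31 = 0.889.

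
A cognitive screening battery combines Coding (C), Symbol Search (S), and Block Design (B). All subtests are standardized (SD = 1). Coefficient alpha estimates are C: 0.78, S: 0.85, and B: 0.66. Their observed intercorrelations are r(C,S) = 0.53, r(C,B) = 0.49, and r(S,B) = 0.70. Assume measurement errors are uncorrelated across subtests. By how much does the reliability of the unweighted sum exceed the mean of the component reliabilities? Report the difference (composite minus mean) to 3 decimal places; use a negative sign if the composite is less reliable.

0.126

Var(sum) = 3 + 3.44 = 6.44; true-score variance = 2.29 + 3.44 = 5.73; composite reliability = 0.8898.
Mean component reliability = 0.7633.
Difference = 0.8898 − 0.7633 = 0.126.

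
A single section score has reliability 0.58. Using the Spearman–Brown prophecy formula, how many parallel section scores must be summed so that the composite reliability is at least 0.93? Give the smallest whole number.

k ≥ ρ*(1−ρ₁)/(ρ₁(1−ρ*)) = 0.93·0.42 / (0.58·0.07) = 9.621.
Smallest integer k = 10.

10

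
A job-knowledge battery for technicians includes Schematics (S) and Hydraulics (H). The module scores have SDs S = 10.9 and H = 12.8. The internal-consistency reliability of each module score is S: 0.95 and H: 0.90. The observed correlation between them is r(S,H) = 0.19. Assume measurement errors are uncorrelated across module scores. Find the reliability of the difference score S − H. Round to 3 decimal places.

Var(S−H) = 10.9² + 12.8² − 2·10.9·12.8·0.19 = 282.65 − 53.0176 = 229.632.
Under uncorrelated errors the observed covariances equal the true-score covariances, so only the own-variance terms attenuate.
True-score variance = [10.9²·0.95 + 12.8²·0.90] − 53.0176 = 260.326 − 53.0176 = 207.308.
Reliability = 207.308 / 229.632 = 0.903.

0.903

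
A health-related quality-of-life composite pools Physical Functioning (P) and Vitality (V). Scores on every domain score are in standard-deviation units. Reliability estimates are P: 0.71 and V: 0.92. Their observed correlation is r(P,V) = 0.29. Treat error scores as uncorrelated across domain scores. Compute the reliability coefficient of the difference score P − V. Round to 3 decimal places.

0.739

Var(P−V) = 1 + 1 − 2·0.29 = 2 − 0.58 = 1.42.
Under uncorrelated errors the observed covariances equal the true-score covariances, so only the own-variance terms attenuate.
True-score variance = [0.71 + 0.92] − 0.58 = 1.63 − 0.58 = 1.05.
Reliability = 1.05 / 1.42 = 0.739.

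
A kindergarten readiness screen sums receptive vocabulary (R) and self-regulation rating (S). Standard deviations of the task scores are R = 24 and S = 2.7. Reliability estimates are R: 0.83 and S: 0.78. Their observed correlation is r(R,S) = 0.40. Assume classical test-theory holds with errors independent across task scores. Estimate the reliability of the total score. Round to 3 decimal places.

Var(R+S) = 24² + 2.7² + 2·[24·2.7·0.40] = 583.29 + 51.84 = 635.13.
With uncorrelated errors the cross-covariances are all true-score covariance, so they carry over unchanged; only the diagonal terms shrink to ρᵢσᵢ².
True-score variance = [24²·0.83 + 2.7²·0.78] + 51.84 = 483.766 + 51.84 = 535.606.
Reliability = 535.606 / 635.13 = 0.843.

0.843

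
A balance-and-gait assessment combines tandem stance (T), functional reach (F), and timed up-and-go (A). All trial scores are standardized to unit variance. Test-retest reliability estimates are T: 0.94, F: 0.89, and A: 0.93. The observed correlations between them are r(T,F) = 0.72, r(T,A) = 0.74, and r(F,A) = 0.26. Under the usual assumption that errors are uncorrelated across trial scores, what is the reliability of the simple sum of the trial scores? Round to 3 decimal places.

Var(T+F+A) = 3 + 2·[0.72 + 0.74 + 0.26] = 3 + 3.44 = 6.44.
Under uncorrelated errors the observed covariances equal the true-score covariances, so only the own-variance terms attenuate.
True-score variance = [0.94 + 0.89 + 0.93] + 3.44 = 2.76 + 3.44 = 6.2.
Reliability = 6.2 / 6.44 = 0.963.

0.963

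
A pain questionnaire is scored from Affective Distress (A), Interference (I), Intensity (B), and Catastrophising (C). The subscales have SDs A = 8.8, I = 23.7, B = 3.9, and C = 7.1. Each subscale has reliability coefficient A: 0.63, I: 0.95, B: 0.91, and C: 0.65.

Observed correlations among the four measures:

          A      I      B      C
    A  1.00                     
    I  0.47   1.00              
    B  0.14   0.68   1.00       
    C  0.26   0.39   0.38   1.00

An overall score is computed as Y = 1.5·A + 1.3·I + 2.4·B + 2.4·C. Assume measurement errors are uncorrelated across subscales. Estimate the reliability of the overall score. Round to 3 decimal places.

Var(Y) = 1.5²·8.8² + 1.3²·23.7² + 2.4²·3.9² + 2.4²·7.1² + 2·[1.95·8.8·23.7·0.47 + 3.6·8.8·3.9·0.14 + 3.6·8.8·7.1·0.26 + 3.12·23.7·3.9·0.68 + 3.12·23.7·7.1·0.39 + 5.76·3.9·7.1·0.38] = 1501.47 + 1456.76 = 2958.23.
Under uncorrelated errors the observed covariances equal the true-score covariances, so only the own-variance terms attenuate.
True-score variance = [1.5²·8.8²·0.63 + 1.3²·23.7²·0.95 + 2.4²·3.9²·0.91 + 2.4²·7.1²·0.65] + 1456.76 = 1280.02 + 1456.76 = 2736.79.
Reliability = 2736.79 / 2958.23 = 0.925.

0.925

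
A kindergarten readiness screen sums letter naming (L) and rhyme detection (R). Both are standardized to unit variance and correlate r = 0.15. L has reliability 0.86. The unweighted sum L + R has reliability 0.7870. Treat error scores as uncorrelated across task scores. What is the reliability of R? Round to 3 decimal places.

0.650

Var(L+R) = 2 + 2·0.15 = 2.300.
True-score variance = ρ_L + ρ_R + 2·0.15, so 0.7870 = (0.86 + ρ_R + 0.30) / 2.300.
ρ_R = 0.7870·2.300 − 0.86 − 0.30 = 0.650.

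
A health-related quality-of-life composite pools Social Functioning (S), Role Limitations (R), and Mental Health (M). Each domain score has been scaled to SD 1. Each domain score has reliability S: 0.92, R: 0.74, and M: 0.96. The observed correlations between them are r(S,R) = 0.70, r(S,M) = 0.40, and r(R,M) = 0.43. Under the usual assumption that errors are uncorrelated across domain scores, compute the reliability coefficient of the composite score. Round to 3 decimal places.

Var(S+R+M) = 3 + 2·[0.70 + 0.40 + 0.43] = 3 + 3.06 = 6.06.
With uncorrelated errors the cross-covariances are all true-score covariance, so they carry over unchanged; only the diagonal terms shrink to ρᵢσᵢ².
True-score variance = [0.92 + 0.74 + 0.96] + 3.06 = 2.62 + 3.06 = 5.68.
Reliability = 5.68 / 6.06 = 0.937.

0.937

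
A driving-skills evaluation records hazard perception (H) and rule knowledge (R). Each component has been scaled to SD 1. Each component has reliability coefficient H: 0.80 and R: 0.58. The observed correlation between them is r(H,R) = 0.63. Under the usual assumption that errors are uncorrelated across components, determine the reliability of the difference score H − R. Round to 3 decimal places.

0.162

Var(H−R) = 1 + 1 − 2·0.63 = 2 − 1.26 = 0.74.
Under uncorrelated errors the observed covariances equal the true-score covariances, so only the own-variance terms attenuate.
True-score variance = [0.80 + 0.58] − 1.26 = 1.38 − 1.26 = 0.12.
Reliability = 0.12 / 0.74 = 0.162.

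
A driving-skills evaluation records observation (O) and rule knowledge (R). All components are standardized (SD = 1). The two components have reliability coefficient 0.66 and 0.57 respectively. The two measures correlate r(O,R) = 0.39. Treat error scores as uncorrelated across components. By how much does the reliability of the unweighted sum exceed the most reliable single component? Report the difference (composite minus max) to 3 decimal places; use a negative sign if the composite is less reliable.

Var(sum) = 2 + 0.78 = 2.78; true-score variance = 1.23 + 0.78 = 2.01; composite reliability = 0.7230.
Max component reliability = 0.6600.
Difference = 0.7230 − 0.6600 = 0.063.

0.063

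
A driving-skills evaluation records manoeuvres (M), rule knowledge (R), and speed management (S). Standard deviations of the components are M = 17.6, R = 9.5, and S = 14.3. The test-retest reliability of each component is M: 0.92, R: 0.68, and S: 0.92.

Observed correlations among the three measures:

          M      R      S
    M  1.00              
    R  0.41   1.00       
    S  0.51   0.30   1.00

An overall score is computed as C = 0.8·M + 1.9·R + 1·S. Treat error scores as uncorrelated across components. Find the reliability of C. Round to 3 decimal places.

0.895

Var(C) = 0.8²·17.6² + 1.9²·9.5² + 14.3² + 2·[1.52·17.6·9.5·0.41 + 0.8·17.6·14.3·0.51 + 1.9·9.5·14.3·0.30] = 728.539 + 568.638 = 1297.18.
Because errors are independent across components, Cov(Tᵢ,Tⱼ) = Cov(Xᵢ,Xⱼ); the off-diagonal part of the true-score variance is the same as above.
True-score variance = [0.8²·17.6²·0.92 + 1.9²·9.5²·0.68 + 14.3²·0.92] + 568.638 = 592.063 + 568.638 = 1160.7.
Reliability = 1160.7 / 1297.18 = 0.895.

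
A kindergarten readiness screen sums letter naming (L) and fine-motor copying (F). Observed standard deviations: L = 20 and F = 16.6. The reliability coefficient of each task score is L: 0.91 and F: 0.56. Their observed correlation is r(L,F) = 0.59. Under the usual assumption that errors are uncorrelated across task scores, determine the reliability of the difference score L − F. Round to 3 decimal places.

0.446

Var(L−F) = 20² + 16.6² − 2·20·16.6·0.59 = 675.56 − 391.76 = 283.8.
With uncorrelated errors the cross-covariances are all true-score covariance, so they carry over unchanged; only the diagonal terms shrink to ρᵢσᵢ².
True-score variance = [20²·0.91 + 16.6²·0.56] − 391.76 = 518.314 − 391.76 = 126.554.
Reliability = 126.554 / 283.8 = 0.446.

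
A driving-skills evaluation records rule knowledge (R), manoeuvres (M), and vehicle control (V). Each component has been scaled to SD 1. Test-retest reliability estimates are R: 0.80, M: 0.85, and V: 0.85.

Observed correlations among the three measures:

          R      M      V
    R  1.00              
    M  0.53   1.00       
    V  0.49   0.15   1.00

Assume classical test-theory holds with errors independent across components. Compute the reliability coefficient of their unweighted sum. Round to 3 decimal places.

0.906

Var(R+M+V) = 3 + 2·[0.53 + 0.49 + 0.15] = 3 + 2.34 = 5.34.
Because errors are independent across components, Cov(Tᵢ,Tⱼ) = Cov(Xᵢ,Xⱼ); the off-diagonal part of the true-score variance is the same as above.
True-score variance = [0.80 + 0.85 + 0.85] + 2.34 = 2.5 + 2.34 = 4.84.
Reliability = 4.84 / 5.34 = 0.906.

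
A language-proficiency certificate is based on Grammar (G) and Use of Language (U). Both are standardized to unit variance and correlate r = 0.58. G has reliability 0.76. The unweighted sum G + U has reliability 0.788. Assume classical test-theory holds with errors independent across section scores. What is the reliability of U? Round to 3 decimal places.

Var(G+U) = 2 + 2·0.58 = 3.160.
True-score variance = ρ_G + ρ_U + 2·0.58, so 0.788 = (0.76 + ρ_U + 1.16) / 3.160.
ρ_U = 0.788·3.160 − 0.76 − 1.16 = 0.570.

0.570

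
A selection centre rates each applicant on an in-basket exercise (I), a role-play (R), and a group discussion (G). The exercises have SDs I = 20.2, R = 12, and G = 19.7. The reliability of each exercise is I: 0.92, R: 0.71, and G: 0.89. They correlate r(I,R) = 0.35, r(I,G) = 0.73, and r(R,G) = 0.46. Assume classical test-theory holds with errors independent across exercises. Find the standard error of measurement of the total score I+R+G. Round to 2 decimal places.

10.82

Var(total) = 940.13 + 968.16 = 1908.29.
True-score variance = 823.037 + 968.16 = 1791.2, so reliability = 0.9386.
Error variance = 1908.29 − 1791.2 = 117.093; SEM = √117.093 = 10.82.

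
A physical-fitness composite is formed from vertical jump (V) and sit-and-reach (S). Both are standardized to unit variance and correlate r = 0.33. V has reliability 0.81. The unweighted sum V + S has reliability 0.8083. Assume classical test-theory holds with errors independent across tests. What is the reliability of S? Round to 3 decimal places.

0.680

Var(V+S) = 2 + 2·0.33 = 2.660.
True-score variance = ρ_V + ρ_S + 2·0.33, so 0.8083 = (0.81 + ρ_S + 0.66) / 2.660.
ρ_S = 0.8083·2.660 − 0.81 − 0.66 = 0.680.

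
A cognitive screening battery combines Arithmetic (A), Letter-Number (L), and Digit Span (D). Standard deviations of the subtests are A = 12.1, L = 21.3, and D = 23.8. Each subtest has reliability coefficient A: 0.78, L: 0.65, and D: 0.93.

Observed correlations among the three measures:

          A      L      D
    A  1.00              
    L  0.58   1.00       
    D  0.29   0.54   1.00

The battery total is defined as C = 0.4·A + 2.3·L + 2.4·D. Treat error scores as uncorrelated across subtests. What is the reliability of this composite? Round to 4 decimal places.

Var(C) = 0.4²·12.1² + 2.3²·21.3² + 2.4²·23.8² + 2·[0.92·12.1·21.3·0.58 + 0.96·12.1·23.8·0.29 + 5.52·21.3·23.8·0.54] = 5686.14 + 3457.57 = 9143.71.
Because errors are independent across components, Cov(Tᵢ,Tⱼ) = Cov(Xᵢ,Xⱼ); the off-diagonal part of the true-score variance is the same as above.
True-score variance = [0.4²·12.1²·0.78 + 2.3²·21.3²·0.65 + 2.4²·23.8²·0.93] + 3457.57 = 4612.59 + 3457.57 = 8070.16.
Reliability = 8070.16 / 9143.71 = 0.8826.

0.8826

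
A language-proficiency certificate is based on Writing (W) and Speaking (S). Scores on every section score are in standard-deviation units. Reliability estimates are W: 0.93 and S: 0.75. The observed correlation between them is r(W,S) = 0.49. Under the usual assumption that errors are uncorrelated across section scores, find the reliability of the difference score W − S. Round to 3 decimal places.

Var(W−S) = 1 + 1 − 2·0.49 = 2 − 0.98 = 1.02.
With uncorrelated errors the cross-covariances are all true-score covariance, so they carry over unchanged; only the diagonal terms shrink to ρᵢσᵢ².
True-score variance = [0.93 + 0.75] − 0.98 = 1.68 − 0.98 = 0.7.
Reliability = 0.7 / 1.02 = 0.686.

0.686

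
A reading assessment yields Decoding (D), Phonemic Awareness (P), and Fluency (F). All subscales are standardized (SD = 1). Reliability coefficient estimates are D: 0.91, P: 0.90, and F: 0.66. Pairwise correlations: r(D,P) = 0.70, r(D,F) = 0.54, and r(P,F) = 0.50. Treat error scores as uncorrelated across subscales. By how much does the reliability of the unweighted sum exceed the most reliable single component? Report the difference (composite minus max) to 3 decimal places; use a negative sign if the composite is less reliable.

0.008

Var(sum) = 3 + 3.48 = 6.48; true-score variance = 2.47 + 3.48 = 5.95; composite reliability = 0.9182.
Max component reliability = 0.9100.
Difference = 0.9182 − 0.9100 = 0.008.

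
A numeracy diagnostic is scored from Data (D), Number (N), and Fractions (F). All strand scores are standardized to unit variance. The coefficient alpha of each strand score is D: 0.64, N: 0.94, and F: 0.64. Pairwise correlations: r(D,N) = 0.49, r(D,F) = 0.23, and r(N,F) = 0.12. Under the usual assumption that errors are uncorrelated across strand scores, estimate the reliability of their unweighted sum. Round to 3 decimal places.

0.833

Var(D+N+F) = 3 + 2·[0.49 + 0.23 + 0.12] = 3 + 1.68 = 4.68.
Because errors are independent across components, Cov(Tᵢ,Tⱼ) = Cov(Xᵢ,Xⱼ); the off-diagonal part of the true-score variance is the same as above.
True-score variance = [0.64 + 0.94 + 0.64] + 1.68 = 2.22 + 1.68 = 3.9.
Reliability = 3.9 / 4.68 = 0.833.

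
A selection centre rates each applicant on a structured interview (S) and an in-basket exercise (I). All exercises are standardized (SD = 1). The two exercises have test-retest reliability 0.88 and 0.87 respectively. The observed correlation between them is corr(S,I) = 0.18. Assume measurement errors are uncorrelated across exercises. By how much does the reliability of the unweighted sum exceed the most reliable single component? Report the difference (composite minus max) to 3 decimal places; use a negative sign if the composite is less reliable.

0.014

Var(sum) = 2 + 0.36 = 2.36; true-score variance = 1.75 + 0.36 = 2.11; composite reliability = 0.8941.
Max component reliability = 0.8800.
Difference = 0.8941 − 0.8800 = 0.014.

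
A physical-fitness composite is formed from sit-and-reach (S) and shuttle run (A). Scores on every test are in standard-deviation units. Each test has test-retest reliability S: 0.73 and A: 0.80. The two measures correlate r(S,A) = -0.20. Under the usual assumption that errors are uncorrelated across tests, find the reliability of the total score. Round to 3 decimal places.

Var(S+A) = 2 + 2·[(-0.20)] = 2 − 0.4 = 1.6.
Because errors are independent across components, Cov(Tᵢ,Tⱼ) = Cov(Xᵢ,Xⱼ); the off-diagonal part of the true-score variance is the same as above.
True-score variance = [0.73 + 0.80] − 0.4 = 1.53 − 0.4 = 1.13.
Reliability = 1.13 / 1.6 = 0.706.

0.706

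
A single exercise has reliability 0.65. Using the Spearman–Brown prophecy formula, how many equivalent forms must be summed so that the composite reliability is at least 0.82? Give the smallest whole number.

k ≥ ρ*(1−ρ₁)/(ρ₁(1−ρ*)) = 0.82·0.35 / (0.65·0.18) = 2.453.
Smallest integer k = 3.

3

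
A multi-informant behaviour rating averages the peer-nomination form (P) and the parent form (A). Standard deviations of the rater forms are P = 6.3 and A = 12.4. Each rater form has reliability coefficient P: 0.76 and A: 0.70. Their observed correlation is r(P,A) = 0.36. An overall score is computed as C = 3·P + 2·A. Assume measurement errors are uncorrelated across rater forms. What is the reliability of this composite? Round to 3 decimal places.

0.794

Var(C) = 3²·6.3² + 2²·12.4² + 2·[6·6.3·12.4·0.36] = 972.25 + 337.478 = 1309.73.
Under uncorrelated errors the observed covariances equal the true-score covariances, so only the own-variance terms attenuate.
True-score variance = [3²·6.3²·0.76 + 2²·12.4²·0.70] + 337.478 = 702.008 + 337.478 = 1039.49.
Reliability = 1039.49 / 1309.73 = 0.794.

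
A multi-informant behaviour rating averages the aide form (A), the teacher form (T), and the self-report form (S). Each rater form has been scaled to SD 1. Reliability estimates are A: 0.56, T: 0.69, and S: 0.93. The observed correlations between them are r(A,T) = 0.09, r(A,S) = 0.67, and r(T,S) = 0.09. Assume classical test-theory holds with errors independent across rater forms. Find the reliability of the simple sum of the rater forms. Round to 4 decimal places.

Var(A+T+S) = 3 + 2·[0.09 + 0.67 + 0.09] = 3 + 1.7 = 4.7.
With uncorrelated errors the cross-covariances are all true-score covariance, so they carry over unchanged; only the diagonal terms shrink to ρᵢσᵢ².
True-score variance = [0.56 + 0.69 + 0.93] + 1.7 = 2.18 + 1.7 = 3.88.
Reliability = 3.88 / 4.7 = 0.8255.

0.8255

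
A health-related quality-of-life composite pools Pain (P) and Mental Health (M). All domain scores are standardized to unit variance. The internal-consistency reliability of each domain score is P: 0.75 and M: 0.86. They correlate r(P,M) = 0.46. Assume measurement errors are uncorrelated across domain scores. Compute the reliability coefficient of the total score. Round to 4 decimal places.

Var(P+M) = 2 + 2·[0.46] = 2 + 0.92 = 2.92.
Because errors are independent across components, Cov(Tᵢ,Tⱼ) = Cov(Xᵢ,Xⱼ); the off-diagonal part of the true-score variance is the same as above.
True-score variance = [0.75 + 0.86] + 0.92 = 1.61 + 0.92 = 2.53.
Reliability = 2.53 / 2.92 = 0.8664.

0.8664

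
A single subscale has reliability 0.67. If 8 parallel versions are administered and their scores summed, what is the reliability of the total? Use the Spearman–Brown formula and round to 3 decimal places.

ρ_k = kρ / (1 + (k−1)ρ) = 8·0.67 / (1 + 7·0.67) = 5.360 / 5.690 = 0.942.

0.942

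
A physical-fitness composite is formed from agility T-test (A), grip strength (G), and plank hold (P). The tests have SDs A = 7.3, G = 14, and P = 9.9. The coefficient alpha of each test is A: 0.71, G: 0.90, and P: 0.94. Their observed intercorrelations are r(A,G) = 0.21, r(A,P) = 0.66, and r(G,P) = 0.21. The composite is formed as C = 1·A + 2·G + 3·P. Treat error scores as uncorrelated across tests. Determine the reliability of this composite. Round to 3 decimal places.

Var(C) = 7.3² + 2²·14² + 3²·9.9² + 2·[2·7.3·14·0.21 + 3·7.3·9.9·0.66 + 6·14·9.9·0.21] = 1719.38 + 721.309 = 2440.69.
With uncorrelated errors the cross-covariances are all true-score covariance, so they carry over unchanged; only the diagonal terms shrink to ρᵢσᵢ².
True-score variance = [7.3²·0.71 + 2²·14²·0.90 + 3²·9.9²·0.94] + 721.309 = 1572.6 + 721.309 = 2293.91.
Reliability = 2293.91 / 2440.69 = 0.940.

0.940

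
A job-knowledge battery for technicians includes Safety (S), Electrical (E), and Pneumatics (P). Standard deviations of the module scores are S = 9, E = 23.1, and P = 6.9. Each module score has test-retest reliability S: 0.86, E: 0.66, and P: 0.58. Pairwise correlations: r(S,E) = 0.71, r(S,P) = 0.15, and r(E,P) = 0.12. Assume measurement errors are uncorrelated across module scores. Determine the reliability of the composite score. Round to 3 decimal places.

Var(S+E+P) = 9² + 23.1² + 6.9² + 2·[9·23.1·0.71 + 9·6.9·0.15 + 23.1·6.9·0.12] = 662.22 + 352.102 = 1014.32.
With uncorrelated errors the cross-covariances are all true-score covariance, so they carry over unchanged; only the diagonal terms shrink to ρᵢσᵢ².
True-score variance = [9²·0.86 + 23.1²·0.66 + 6.9²·0.58] + 352.102 = 449.456 + 352.102 = 801.558.
Reliability = 801.558 / 1014.32 = 0.790.

0.790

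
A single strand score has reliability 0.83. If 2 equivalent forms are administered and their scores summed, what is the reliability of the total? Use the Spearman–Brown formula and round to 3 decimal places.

0.907

ρ_k = kρ / (1 + (k−1)ρ) = 2·0.83 / (1 + 1·0.83) = 1.660 / 1.830 = 0.907.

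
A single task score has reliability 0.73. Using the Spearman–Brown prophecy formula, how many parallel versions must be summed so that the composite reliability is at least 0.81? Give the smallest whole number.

k ≥ ρ*(1−ρ₁)/(ρ₁(1−ρ*)) = 0.81·0.27 / (0.73·0.19) = 1.577.
Smallest integer k = 2.

2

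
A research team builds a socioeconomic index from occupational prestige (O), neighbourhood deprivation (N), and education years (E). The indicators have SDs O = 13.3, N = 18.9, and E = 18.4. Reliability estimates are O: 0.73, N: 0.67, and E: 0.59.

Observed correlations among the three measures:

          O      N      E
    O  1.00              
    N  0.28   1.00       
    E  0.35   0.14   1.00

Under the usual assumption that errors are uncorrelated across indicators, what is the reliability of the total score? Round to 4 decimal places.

Var(O+N+E) = 13.3² + 18.9² + 18.4² + 2·[13.3·18.9·0.28 + 13.3·18.4·0.35 + 18.9·18.4·0.14] = 872.66 + 409.444 = 1282.1.
Under uncorrelated errors the observed covariances equal the true-score covariances, so only the own-variance terms attenuate.
True-score variance = [13.3²·0.73 + 18.9²·0.67 + 18.4²·0.59] + 409.444 = 568.211 + 409.444 = 977.655.
Reliability = 977.655 / 1282.1 = 0.7625.

0.7625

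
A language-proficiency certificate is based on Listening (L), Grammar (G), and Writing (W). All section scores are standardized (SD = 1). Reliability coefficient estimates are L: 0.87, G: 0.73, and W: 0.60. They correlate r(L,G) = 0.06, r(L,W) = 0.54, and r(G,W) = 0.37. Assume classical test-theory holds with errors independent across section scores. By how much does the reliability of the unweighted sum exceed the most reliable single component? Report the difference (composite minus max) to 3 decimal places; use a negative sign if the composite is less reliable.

Var(sum) = 3 + 1.94 = 4.94; true-score variance = 2.2 + 1.94 = 4.14; composite reliability = 0.8381.
Max component reliability = 0.8700.
Difference = 0.8381 − 0.8700 = -0.032.

-0.032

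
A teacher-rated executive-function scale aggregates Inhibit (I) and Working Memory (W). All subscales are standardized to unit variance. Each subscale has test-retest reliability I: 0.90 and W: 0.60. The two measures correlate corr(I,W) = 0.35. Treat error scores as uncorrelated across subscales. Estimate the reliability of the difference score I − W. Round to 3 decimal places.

0.615

Var(I−W) = 1 + 1 − 2·0.35 = 2 − 0.7 = 1.3.
Under uncorrelated errors the observed covariances equal the true-score covariances, so only the own-variance terms attenuate.
True-score variance = [0.90 + 0.60] − 0.7 = 1.5 − 0.7 = 0.8.
Reliability = 0.8 / 1.3 = 0.615.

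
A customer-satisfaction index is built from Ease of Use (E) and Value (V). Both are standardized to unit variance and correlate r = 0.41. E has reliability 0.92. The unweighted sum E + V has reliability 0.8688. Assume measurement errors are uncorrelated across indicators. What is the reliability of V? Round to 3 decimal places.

Var(E+V) = 2 + 2·0.41 = 2.820.
True-score variance = ρ_E + ρ_V + 2·0.41, so 0.8688 = (0.92 + ρ_V + 0.82) / 2.820.
ρ_V = 0.8688·2.820 − 0.92 − 0.82 = 0.710.

0.710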